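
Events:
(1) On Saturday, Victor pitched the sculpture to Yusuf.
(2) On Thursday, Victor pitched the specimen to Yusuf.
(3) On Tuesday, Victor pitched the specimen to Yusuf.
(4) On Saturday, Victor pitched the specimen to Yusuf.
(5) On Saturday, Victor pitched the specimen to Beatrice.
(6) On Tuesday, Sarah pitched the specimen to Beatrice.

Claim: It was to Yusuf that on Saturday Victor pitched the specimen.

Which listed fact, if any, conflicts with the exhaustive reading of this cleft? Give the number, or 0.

The cleft puts "Yusuf" in focus and presupposes the open proposition with Victor as agent and the specimen as thing and on Saturday as setting.
The exhaustive reading says no other recipient fits that background.
Fact (5) shares the background but with recipient = Beatrice; exhaustivity is violated.

5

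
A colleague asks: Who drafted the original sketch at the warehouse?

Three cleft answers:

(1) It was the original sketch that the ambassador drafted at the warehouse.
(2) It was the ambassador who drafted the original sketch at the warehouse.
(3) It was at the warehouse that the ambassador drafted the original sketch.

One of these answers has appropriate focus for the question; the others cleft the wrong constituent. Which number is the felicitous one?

The question word "who" targets the subject (agent).
Option (1) clefts "the original sketch" — the direct object, not what was asked.
Option (2) clefts "the ambassador" — that matches what the question asks about.
Option (3) clefts "at the warehouse" — the location, not what was asked.
So the congruent reply is (2).

2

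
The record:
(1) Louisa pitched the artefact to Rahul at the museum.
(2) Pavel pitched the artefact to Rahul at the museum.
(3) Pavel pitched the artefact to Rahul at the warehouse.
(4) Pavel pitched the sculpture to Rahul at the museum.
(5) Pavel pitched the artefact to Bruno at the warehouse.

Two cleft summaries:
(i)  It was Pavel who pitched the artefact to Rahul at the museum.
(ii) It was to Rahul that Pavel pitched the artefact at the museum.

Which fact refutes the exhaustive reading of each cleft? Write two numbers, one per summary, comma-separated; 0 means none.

(i): focus "Pavel". Looking for same thing, recipient, setting (the artefact / Rahul / at the museum) with some other agent — fact (1) has Louisa there. Refuted.
(ii): focus "Rahul". No fact shares same agent, thing, setting (Pavel / the artefact / at the museum) with a different recipient. 0.

1, 0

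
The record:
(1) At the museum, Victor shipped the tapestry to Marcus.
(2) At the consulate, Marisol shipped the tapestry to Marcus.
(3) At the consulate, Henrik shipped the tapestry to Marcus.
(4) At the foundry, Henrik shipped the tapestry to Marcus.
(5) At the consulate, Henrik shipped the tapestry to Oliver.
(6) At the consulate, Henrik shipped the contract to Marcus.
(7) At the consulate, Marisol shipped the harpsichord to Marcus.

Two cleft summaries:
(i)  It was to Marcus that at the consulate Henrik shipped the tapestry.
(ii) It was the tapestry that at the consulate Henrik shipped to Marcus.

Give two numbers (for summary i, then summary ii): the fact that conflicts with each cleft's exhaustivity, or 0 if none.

5, 6

(i): focus "Marcus". Looking for Henrik as agent and the tapestry as thing and at the consulate as setting with some other recipient — fact (5) has Oliver there. Refuted.
(ii): focus "the tapestry". Looking for Henrik as agent and Marcus as recipient and at the consulate as setting with some other thing — fact (6) has the contract there. Refuted.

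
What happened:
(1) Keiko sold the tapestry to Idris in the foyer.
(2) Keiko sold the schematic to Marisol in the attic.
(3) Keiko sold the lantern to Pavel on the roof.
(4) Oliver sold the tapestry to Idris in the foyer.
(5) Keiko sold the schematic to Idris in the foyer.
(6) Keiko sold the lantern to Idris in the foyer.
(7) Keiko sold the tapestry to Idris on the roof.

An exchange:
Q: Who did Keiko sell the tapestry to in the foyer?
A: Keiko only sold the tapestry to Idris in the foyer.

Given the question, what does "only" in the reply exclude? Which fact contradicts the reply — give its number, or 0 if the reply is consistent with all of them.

Answering "Who did ... to ...?" puts focus on the recipient — here, "Idris".
So "only" ranges over recipients; the rest (same agent, thing, setting (Keiko / the tapestry / in the foyer)) is presupposed.
No fact keeps same agent, thing, setting (Keiko / the tapestry / in the foyer) while changing the recipient; every other fact differs on something backgrounded. The reply stands.
(Fact (5) would refute a reading with focus on the thing — but that is not what the question asks.)

0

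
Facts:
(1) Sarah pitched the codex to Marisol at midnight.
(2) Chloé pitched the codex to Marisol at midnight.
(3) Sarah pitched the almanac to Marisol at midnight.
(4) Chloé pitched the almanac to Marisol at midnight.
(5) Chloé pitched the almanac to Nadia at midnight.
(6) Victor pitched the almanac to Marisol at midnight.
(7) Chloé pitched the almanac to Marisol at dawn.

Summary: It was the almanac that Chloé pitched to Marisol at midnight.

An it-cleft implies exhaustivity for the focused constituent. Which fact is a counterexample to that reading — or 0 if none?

Focus of the cleft: "the almanac" (the thing). Presupposed background: agent = Chloé, recipient = Marisol, setting = at midnight.
The exhaustive reading says no other thing fits that background.
Fact (2) shares the background but with thing = the codex; exhaustivity is violated.

2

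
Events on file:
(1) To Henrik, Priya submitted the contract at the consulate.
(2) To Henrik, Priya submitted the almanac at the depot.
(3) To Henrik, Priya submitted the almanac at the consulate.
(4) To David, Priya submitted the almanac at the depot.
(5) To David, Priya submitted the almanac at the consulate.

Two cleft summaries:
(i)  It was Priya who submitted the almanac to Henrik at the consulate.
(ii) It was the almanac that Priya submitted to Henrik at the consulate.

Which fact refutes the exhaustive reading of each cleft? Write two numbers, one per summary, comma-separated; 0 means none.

0, 1

(i): focus "Priya". No fact shares thing = the almanac, recipient = Henrik, setting = at the consulate with a different agent. 0.
(ii): focus "the almanac". Looking for agent = Priya, recipient = Henrik, setting = at the consulate with some other thing — fact (1) has the contract there. Refuted.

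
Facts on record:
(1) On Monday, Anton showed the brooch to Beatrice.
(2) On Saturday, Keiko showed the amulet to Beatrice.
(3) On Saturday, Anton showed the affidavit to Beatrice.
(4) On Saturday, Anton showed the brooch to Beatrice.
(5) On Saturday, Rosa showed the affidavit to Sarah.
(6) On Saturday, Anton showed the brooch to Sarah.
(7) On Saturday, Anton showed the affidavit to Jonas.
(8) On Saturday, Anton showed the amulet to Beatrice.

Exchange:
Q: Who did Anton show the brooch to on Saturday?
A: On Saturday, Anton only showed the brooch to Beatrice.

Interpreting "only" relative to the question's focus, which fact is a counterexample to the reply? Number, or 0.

6

The question "Who did ... to ...?" targets the recipient, so in the reply the focus falls on "Beatrice".
"Only" then excludes alternative recipients while the background — agent = Anton, thing = the brooch, setting = on Saturday — is held fixed.
Fact (6) keeps agent = Anton, thing = the brooch, setting = on Saturday but has recipient = Sarah; that refutes the reply.
(Fact (3) would refute a reading with focus on the thing — but that is not what the question asks.)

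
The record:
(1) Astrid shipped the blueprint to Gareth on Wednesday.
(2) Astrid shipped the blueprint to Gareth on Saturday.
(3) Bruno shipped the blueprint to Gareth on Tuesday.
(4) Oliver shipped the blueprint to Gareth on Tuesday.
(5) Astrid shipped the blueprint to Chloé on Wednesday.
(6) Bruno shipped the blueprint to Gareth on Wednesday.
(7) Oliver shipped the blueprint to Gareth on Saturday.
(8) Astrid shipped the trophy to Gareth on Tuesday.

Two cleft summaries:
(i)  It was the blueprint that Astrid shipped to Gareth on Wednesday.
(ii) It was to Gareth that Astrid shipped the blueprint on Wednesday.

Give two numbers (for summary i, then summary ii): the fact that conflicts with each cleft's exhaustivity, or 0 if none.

(i): focus "the blueprint". No fact shares same agent, recipient, setting (Astrid / Gareth / on Wednesday) with a different thing. 0.
(ii): focus "Gareth". Looking for same agent, thing, setting (Astrid / the blueprint / on Wednesday) with some other recipient — fact (5) has Chloé there. Refuted.

0, 5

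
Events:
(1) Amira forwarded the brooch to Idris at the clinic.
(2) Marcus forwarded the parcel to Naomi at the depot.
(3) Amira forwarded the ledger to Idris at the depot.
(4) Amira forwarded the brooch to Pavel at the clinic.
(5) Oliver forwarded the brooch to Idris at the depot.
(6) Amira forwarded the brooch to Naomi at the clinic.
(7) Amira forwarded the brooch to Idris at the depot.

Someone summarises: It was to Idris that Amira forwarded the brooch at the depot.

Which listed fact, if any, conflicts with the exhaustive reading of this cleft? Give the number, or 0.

The cleft puts "Idris" in focus and presupposes the open proposition with agent = Amira, thing = the brooch, setting = at the depot.
Exhaustivity: Idris is the only recipient satisfying that background.
Every other fact differs from the presupposition on some backgrounded slot, so none challenges the exhaustivity.

0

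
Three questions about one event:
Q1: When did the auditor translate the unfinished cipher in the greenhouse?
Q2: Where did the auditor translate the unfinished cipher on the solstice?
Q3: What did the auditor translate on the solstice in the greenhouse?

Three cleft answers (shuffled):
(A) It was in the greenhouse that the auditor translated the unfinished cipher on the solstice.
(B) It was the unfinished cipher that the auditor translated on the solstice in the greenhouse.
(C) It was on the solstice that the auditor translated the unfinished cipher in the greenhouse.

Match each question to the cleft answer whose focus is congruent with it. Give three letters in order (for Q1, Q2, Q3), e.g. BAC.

CAB

Q1 asks about the time; cleft (C) focuses "on the solstice", which is the time — so Q1 → C.
Q2 asks about the location; cleft (A) focuses "in the greenhouse", which is the location — so Q2 → A.
Q3 asks about the direct object; cleft (B) focuses "the unfinished cipher", which is the direct object — so Q3 → B.
Mapping: Q1→C, Q2→A, Q3→B.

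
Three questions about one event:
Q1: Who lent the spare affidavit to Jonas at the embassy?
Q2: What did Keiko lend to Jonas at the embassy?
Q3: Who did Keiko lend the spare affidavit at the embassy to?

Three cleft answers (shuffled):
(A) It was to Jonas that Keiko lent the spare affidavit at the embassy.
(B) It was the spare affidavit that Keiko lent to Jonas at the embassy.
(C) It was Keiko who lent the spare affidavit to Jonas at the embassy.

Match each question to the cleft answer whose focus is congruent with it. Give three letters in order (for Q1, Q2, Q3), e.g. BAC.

Q1 asks about the subject (agent); cleft (C) focuses "Keiko", which is the subject (agent) — so Q1 → C.
Q2 asks about the direct object; cleft (B) focuses "the spare affidavit", which is the direct object — so Q2 → B.
Q3 asks about the recipient; cleft (A) focuses "to Jonas", which is the recipient — so Q3 → A.
Mapping: Q1→C, Q2→B, Q3→A.

CBA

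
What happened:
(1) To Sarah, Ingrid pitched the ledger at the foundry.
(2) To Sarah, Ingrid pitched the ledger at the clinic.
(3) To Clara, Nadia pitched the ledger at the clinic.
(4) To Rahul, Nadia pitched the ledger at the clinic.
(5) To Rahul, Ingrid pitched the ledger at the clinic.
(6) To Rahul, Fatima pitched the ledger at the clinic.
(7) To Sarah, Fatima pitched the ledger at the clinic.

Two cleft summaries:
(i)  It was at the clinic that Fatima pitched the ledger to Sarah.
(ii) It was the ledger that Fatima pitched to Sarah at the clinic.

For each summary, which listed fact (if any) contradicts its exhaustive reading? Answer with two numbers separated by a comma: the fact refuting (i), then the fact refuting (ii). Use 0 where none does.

0, 0

(i): focus "at the clinic". No fact shares agent = Fatima, thing = the ledger, recipient = Sarah with a different setting. 0.
(ii): focus "the ledger". No fact shares agent = Fatima, recipient = Sarah, setting = at the clinic with a different thing. 0.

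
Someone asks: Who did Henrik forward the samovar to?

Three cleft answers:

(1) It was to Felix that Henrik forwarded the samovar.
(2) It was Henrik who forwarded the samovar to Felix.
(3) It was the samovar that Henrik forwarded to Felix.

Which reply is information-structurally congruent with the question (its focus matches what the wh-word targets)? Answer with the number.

The question word "who" targets the recipient.
Option (1) clefts "to Felix" — that matches what the question asks about.
Option (2) clefts "Henrik" — the subject (agent), not what was asked.
Option (3) clefts "the samovar" — the direct object, not what was asked.
So the congruent reply is (1).

1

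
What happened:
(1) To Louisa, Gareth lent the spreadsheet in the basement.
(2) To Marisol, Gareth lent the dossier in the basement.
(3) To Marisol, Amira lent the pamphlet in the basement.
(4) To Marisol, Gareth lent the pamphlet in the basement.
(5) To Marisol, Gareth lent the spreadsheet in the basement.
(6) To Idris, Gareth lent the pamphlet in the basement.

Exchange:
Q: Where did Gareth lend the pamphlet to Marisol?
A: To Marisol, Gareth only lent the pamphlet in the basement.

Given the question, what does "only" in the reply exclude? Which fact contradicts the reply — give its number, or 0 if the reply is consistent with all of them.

The question "Where did ...?" targets the setting, so in the reply the focus falls on "in the basement".
"Only" then excludes alternative settings while the background — Gareth as agent and the pamphlet as thing and Marisol as recipient — is held fixed.
No fact keeps Gareth as agent and the pamphlet as thing and Marisol as recipient while changing the setting; every other fact differs on something backgrounded. The reply stands.
(Fact (2) would refute a reading with focus on the thing — but that is not what the question asks.)

0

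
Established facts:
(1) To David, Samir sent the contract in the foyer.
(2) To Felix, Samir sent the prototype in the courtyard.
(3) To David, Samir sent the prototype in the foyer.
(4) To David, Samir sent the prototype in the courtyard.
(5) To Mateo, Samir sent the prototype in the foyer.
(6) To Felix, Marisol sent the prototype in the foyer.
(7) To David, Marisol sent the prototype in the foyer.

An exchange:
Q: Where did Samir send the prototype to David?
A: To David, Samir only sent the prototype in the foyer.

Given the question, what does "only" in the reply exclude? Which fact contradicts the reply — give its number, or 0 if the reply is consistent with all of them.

4

Answering "Where did ...?" puts focus on the setting — here, "in the foyer".
"Only" then excludes alternative settings while the background — same agent, thing, recipient (Samir / the prototype / David) — is held fixed.
Fact (4) keeps same agent, thing, recipient (Samir / the prototype / David) but has setting = in the courtyard; that refutes the reply.
(Fact (5) would refute a reading with focus on the recipient — but that is not what the question asks.)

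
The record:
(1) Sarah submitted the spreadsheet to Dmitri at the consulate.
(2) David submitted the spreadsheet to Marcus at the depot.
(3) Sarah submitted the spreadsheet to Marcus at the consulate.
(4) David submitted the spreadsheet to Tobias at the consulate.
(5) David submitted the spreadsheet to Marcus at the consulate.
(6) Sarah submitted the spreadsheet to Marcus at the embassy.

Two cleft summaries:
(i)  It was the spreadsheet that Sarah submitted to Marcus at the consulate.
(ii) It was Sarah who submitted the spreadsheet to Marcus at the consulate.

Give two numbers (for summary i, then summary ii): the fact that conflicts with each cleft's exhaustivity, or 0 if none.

Summary (i) focuses "the spreadsheet" (the thing); background same agent, recipient, setting (Sarah / Marcus / at the consulate). No fact matches that background with a different thing, so 0.
Summary (ii) focuses "Sarah" (the agent); background same thing, recipient, setting (the spreadsheet / Marcus / at the consulate). Fact (5) matches that background with agent = David — refutes (ii).

0, 5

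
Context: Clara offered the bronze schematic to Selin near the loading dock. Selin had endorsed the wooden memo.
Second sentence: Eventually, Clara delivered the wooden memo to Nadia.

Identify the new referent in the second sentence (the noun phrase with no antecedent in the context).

"Clara" and "the wooden memo" in the second sentence are given — already mentioned in the context.
"Nadia" has no antecedent in the context; it is discourse-new.

Nadia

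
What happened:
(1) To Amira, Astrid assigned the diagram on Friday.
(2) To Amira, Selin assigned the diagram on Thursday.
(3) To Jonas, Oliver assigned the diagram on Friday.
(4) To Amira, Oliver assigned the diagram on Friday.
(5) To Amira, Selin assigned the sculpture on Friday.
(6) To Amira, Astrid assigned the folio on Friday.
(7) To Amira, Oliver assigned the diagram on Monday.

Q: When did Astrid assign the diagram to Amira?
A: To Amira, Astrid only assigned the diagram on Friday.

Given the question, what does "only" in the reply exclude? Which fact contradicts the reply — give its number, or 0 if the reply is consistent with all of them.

0

The question "When did ...?" targets the setting, so in the reply the focus falls on "on Friday".
So "only" ranges over settings; the rest (same agent, thing, recipient (Astrid / the diagram / Amira)) is presupposed.
No fact keeps same agent, thing, recipient (Astrid / the diagram / Amira) while changing the setting; every other fact differs on something backgrounded. The reply stands.
(Fact (6) would refute a reading with focus on the thing — but that is not what the question asks.)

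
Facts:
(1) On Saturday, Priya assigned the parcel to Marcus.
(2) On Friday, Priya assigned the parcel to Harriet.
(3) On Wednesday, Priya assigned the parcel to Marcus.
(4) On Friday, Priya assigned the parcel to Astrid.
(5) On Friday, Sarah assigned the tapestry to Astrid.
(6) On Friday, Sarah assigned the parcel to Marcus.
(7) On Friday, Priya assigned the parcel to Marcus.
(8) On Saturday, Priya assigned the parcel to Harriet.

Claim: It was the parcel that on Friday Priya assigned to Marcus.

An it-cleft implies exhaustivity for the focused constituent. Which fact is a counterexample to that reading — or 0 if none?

0

Focus of the cleft: "the parcel" (the thing). Presupposed background: Priya as agent and Marcus as recipient and on Friday as setting.
Exhaustivity: the parcel is the only thing satisfying that background.
No listed fact matches the background with a different thing. Exhaustivity holds.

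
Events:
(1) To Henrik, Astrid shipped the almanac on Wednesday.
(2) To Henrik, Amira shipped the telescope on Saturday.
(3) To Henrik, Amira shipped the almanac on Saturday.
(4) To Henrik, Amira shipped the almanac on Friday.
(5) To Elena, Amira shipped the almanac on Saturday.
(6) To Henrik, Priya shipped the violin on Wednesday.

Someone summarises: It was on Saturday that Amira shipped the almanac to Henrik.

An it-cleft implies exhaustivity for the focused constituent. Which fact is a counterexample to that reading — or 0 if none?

The cleft puts "on Saturday" in focus and presupposes the open proposition with agent = Amira, thing = the almanac, recipient = Henrik.
Exhaustivity: on Saturday is the only setting satisfying that background.
But fact (4) also has agent = Amira, thing = the almanac, recipient = Henrik, with setting = on Friday — so the exhaustive reading fails.

4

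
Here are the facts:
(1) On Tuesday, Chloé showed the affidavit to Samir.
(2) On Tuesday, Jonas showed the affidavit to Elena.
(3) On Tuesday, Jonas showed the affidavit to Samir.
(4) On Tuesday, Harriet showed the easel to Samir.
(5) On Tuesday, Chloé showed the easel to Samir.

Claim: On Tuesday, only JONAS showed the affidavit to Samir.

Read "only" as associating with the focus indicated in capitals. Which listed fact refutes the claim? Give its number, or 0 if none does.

The capitals mark "Jonas" as focus. So "only" rules out other agents, with the rest (same thing, recipient, setting (the affidavit / Samir / on Tuesday)) as background.
Fact (1) matches on same thing, recipient, setting (the affidavit / Samir / on Tuesday), but has agent = Chloé instead. That refutes the claim.

1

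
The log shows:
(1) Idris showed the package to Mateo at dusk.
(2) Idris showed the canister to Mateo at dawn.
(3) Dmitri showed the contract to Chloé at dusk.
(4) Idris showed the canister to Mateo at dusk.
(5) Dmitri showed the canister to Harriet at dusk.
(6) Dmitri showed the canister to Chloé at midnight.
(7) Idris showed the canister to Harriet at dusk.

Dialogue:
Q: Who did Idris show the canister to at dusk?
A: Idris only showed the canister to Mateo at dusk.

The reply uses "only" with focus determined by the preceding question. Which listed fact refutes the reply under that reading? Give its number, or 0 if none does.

7

The question "Who did ... to ...?" targets the recipient, so in the reply the focus falls on "Mateo".
So "only" ranges over recipients; the rest (same agent, thing, setting (Idris / the canister / at dusk)) is presupposed.
Fact (7) shares the background with a different recipient (Harriet) — counterexample.
(Fact (1) would refute a reading with focus on the thing — but that is not what the question asks.)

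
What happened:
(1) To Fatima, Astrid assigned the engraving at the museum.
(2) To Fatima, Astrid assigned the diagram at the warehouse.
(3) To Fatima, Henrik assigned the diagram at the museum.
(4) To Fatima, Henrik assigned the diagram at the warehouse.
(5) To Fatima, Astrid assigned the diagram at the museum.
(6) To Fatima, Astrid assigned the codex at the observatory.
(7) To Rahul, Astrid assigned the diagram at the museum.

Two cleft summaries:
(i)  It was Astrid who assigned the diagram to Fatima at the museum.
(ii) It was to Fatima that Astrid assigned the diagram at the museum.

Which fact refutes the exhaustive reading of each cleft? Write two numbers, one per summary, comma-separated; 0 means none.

3, 7

(i): focus "Astrid". Looking for same thing, recipient, setting (the diagram / Fatima / at the museum) with some other agent — fact (3) has Henrik there. Refuted.
(ii): focus "Fatima". Looking for same agent, thing, setting (Astrid / the diagram / at the museum) with some other recipient — fact (7) has Rahul there. Refuted.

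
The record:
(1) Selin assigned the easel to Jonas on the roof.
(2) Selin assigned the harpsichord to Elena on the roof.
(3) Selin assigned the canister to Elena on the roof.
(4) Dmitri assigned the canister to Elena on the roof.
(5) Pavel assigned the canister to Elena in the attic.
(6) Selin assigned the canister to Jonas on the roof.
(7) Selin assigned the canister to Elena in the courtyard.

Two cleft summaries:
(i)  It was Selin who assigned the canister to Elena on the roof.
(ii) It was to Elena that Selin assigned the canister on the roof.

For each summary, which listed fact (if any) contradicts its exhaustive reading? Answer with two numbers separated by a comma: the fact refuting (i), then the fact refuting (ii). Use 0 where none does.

4, 6

Summary (i) focuses "Selin" (the agent); background same thing, recipient, setting (the canister / Elena / on the roof). Fact (4) matches that background with agent = Dmitri — refutes (i).
Summary (ii) focuses "Elena" (the recipient); background same agent, thing, setting (Selin / the canister / on the roof). Fact (6) matches that background with recipient = Jonas — refutes (ii).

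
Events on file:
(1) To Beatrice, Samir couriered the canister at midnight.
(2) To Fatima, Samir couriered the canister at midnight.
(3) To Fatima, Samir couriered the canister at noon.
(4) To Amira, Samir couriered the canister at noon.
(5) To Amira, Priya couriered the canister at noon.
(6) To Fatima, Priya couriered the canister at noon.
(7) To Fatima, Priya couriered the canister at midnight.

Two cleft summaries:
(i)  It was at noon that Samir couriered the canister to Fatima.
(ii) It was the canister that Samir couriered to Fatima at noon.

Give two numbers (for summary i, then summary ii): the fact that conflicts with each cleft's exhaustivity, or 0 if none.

2, 0

Summary (i) focuses "at noon" (the setting); background same agent, thing, recipient (Samir / the canister / Fatima). Fact (2) matches that background with setting = at midnight — refutes (i).
Summary (ii) focuses "the canister" (the thing); background same agent, recipient, setting (Samir / Fatima / at noon). No fact matches that background with a different thing, so 0.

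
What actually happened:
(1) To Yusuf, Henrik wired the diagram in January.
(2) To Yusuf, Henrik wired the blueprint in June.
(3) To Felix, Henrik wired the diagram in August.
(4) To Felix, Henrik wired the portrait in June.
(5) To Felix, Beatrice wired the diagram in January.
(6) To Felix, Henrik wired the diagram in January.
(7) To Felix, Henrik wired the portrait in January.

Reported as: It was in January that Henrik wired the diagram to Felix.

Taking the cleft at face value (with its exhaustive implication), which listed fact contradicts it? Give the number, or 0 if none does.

3

Focus of the cleft: "in January" (the setting). Presupposed background: agent = Henrik, thing = the diagram, recipient = Felix.
The exhaustive reading says no other setting fits that background.
Fact (3) shares the background but with setting = in August; exhaustivity is violated.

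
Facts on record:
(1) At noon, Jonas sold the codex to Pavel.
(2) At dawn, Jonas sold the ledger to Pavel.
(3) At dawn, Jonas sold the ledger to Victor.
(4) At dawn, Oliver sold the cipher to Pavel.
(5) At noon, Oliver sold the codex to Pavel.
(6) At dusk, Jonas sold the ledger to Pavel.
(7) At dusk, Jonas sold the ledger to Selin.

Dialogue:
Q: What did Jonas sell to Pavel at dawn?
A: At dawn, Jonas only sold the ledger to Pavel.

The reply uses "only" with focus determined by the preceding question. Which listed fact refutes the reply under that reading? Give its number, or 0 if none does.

The question "What did ...?" targets the thing, so in the reply the focus falls on "the ledger".
So "only" ranges over things; the rest (agent = Jonas, recipient = Pavel, setting = at dawn) is presupposed.
No listed fact shares that background with another thing. Nothing contradicts the reply.
(Fact (6) would refute a reading with focus on the setting — but that is not what the question asks.)

0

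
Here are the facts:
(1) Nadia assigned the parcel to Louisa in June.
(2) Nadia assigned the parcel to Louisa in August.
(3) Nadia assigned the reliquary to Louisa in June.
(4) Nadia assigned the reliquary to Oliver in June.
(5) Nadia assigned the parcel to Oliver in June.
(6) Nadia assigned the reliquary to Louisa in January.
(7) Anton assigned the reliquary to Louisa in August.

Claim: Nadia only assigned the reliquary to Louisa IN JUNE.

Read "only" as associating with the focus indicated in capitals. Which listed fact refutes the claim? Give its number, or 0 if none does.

6

Focus (in capitals) is "in June" — the setting. "Only" excludes alternative settings while holding fixed same agent, thing, recipient (Nadia / the reliquary / Louisa).
Fact (6) shares the background but differs in setting (in January) — a counterexample.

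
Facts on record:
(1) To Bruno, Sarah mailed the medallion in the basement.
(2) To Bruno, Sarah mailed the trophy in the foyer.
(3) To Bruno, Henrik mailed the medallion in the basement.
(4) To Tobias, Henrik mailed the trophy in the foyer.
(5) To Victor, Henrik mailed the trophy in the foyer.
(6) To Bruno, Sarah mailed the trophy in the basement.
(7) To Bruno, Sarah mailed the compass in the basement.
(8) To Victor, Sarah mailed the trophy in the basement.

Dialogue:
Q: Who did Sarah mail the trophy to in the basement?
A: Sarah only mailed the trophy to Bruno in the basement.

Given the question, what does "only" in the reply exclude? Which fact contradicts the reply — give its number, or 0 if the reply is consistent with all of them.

The question "Who did ... to ...?" targets the recipient, so in the reply the focus falls on "Bruno".
"Only" then excludes alternative recipients while the background — agent = Sarah, thing = the trophy, setting = in the basement — is held fixed.
Fact (8) keeps agent = Sarah, thing = the trophy, setting = in the basement but has recipient = Victor; that refutes the reply.
(Fact (2) would refute a reading with focus on the setting — but that is not what the question asks.)

8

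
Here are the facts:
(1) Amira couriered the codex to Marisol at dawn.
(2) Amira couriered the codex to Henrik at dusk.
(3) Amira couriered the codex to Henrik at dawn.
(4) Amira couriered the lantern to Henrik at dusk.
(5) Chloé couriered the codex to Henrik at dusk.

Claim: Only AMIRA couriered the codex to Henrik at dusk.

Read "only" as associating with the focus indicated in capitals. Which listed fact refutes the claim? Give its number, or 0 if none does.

Focus (in capitals) is "Amira" — the agent. "Only" excludes alternative agents while holding fixed the codex as thing and Henrik as recipient and at dusk as setting.
Fact (5) shares the background but differs in agent (Chloé) — a counterexample.

5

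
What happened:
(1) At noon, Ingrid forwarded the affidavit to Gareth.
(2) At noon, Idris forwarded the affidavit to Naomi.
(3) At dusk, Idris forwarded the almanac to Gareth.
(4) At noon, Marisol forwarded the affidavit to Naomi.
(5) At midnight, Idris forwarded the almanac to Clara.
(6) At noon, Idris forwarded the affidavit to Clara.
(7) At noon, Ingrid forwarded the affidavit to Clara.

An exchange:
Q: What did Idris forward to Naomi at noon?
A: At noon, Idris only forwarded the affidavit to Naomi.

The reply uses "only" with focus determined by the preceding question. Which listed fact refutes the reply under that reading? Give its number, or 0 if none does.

0

Answering "What did ...?" puts focus on the thing — here, "the affidavit".
So "only" ranges over things; the rest (agent = Idris, recipient = Naomi, setting = at noon) is presupposed.
No listed fact shares that background with another thing. Nothing contradicts the reply.
(Fact (6) would refute a reading with focus on the recipient — but that is not what the question asks.)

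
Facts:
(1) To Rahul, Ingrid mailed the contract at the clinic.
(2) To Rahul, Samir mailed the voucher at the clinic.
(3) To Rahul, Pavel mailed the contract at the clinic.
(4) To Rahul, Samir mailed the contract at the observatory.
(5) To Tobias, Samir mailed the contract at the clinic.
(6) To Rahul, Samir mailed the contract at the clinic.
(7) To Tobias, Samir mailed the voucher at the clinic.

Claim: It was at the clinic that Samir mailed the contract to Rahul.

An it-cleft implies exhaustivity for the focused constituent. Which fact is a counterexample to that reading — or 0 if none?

Focus of the cleft: "at the clinic" (the setting). Presupposed background: agent = Samir, thing = the contract, recipient = Rahul.
Exhaustivity: at the clinic is the only setting satisfying that background.
But fact (4) also has agent = Samir, thing = the contract, recipient = Rahul, with setting = at the observatory — so the exhaustive reading fails.

4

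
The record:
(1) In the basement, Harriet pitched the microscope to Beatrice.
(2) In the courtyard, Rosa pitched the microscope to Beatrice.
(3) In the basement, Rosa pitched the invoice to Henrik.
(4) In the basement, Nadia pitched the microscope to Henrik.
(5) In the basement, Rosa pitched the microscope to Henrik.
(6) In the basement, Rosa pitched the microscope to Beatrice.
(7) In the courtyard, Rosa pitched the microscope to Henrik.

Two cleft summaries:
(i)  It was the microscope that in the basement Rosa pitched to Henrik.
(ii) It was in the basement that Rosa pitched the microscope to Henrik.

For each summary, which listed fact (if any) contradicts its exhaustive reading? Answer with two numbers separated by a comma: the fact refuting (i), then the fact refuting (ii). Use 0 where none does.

3, 7

(i): focus "the microscope". Looking for same agent, recipient, setting (Rosa / Henrik / in the basement) with some other thing — fact (3) has the invoice there. Refuted.
(ii): focus "in the basement". Looking for same agent, thing, recipient (Rosa / the microscope / Henrik) with some other setting — fact (7) has in the courtyard there. Refuted.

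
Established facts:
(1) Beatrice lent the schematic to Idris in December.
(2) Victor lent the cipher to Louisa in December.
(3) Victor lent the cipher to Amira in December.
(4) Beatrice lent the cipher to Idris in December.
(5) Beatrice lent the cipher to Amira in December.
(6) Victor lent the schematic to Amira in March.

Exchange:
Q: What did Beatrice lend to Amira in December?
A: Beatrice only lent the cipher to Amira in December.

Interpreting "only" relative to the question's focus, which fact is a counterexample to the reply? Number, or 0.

The question "What did ...?" targets the thing, so in the reply the focus falls on "the cipher".
So "only" ranges over things; the rest (agent = Beatrice, recipient = Amira, setting = in December) is presupposed.
No listed fact shares that background with another thing. Nothing contradicts the reply.
(Fact (4) would refute a reading with focus on the recipient — but that is not what the question asks.)

0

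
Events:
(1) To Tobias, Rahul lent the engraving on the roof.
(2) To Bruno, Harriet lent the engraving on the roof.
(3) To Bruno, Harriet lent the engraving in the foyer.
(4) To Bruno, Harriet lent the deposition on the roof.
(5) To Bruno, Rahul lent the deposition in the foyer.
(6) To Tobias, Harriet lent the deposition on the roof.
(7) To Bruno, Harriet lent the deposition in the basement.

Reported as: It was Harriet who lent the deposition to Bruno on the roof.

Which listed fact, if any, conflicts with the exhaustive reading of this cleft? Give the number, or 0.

The cleft puts "Harriet" in focus and presupposes the open proposition with same thing, recipient, setting (the deposition / Bruno / on the roof).
Exhaustivity: Harriet is the only agent satisfying that background.
Every other fact differs from the presupposition on some backgrounded slot, so none challenges the exhaustivity.

0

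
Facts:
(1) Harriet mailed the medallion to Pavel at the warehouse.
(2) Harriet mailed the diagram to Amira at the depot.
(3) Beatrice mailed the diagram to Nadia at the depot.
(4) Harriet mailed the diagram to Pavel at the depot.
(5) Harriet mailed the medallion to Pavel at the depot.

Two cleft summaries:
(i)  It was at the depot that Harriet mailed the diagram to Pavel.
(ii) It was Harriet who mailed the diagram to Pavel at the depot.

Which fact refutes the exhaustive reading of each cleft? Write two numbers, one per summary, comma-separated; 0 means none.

(i): focus "at the depot". No fact shares same agent, thing, recipient (Harriet / the diagram / Pavel) with a different setting. 0.
(ii): focus "Harriet". No fact shares same thing, recipient, setting (the diagram / Pavel / at the depot) with a different agent. 0.

0, 0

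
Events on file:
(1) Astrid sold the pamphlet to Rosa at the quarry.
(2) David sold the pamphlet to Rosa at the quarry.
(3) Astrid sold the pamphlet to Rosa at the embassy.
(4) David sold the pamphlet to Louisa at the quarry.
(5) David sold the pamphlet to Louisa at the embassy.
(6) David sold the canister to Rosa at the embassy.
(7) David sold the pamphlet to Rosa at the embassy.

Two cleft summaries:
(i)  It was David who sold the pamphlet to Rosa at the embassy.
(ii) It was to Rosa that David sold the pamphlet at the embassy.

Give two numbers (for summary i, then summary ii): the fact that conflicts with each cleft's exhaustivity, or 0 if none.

3, 5

(i): focus "David". Looking for the pamphlet as thing and Rosa as recipient and at the embassy as setting with some other agent — fact (3) has Astrid there. Refuted.
(ii): focus "Rosa". Looking for David as agent and the pamphlet as thing and at the embassy as setting with some other recipient — fact (5) has Louisa there. Refuted.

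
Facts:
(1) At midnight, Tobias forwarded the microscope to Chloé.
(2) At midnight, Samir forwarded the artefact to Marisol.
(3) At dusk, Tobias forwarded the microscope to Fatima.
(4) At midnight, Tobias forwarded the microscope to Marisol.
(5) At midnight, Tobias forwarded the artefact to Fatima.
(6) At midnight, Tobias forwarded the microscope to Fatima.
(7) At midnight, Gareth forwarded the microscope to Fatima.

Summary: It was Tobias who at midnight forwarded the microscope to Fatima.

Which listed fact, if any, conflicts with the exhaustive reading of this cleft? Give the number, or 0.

7

The cleft puts "Tobias" in focus and presupposes the open proposition with thing = the microscope, recipient = Fatima, setting = at midnight.
Exhaustivity: Tobias is the only agent satisfying that background.
Fact (7) shares the background but with agent = Gareth; exhaustivity is violated.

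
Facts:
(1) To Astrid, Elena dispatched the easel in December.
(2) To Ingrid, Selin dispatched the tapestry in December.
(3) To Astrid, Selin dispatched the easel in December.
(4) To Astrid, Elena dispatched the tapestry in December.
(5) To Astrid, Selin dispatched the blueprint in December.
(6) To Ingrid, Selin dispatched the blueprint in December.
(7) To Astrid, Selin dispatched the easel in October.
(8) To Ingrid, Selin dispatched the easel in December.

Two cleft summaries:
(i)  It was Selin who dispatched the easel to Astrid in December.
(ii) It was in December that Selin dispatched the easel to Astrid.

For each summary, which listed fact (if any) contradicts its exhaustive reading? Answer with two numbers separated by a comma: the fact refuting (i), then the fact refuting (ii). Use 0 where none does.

1, 7

(i): focus "Selin". Looking for same thing, recipient, setting (the easel / Astrid / in December) with some other agent — fact (1) has Elena there. Refuted.
(ii): focus "in December". Looking for same agent, thing, recipient (Selin / the easel / Astrid) with some other setting — fact (7) has in October there. Refuted.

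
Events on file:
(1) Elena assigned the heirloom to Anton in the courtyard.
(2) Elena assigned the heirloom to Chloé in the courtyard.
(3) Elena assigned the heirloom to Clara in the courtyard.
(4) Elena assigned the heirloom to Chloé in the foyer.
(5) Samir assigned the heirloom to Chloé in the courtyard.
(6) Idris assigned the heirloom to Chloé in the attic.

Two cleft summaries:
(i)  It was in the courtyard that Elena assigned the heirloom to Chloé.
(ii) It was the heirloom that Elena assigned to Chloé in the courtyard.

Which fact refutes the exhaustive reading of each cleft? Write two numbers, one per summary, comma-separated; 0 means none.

Summary (i) focuses "in the courtyard" (the setting); background same agent, thing, recipient (Elena / the heirloom / Chloé). Fact (4) matches that background with setting = in the foyer — refutes (i).
Summary (ii) focuses "the heirloom" (the thing); background same agent, recipient, setting (Elena / Chloé / in the courtyard). No fact matches that background with a different thing, so 0.

4, 0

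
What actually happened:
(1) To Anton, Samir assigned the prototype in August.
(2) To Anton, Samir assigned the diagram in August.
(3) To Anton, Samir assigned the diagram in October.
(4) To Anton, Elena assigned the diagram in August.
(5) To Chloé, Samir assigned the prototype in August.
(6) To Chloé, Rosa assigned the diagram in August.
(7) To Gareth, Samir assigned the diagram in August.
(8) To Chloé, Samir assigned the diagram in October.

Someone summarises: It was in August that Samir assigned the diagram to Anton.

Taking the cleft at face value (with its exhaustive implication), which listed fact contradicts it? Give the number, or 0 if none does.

Focus of the cleft: "in August" (the setting). Presupposed background: agent = Samir, thing = the diagram, recipient = Anton.
The exhaustive reading says no other setting fits that background.
But fact (3) also has agent = Samir, thing = the diagram, recipient = Anton, with setting = in October — so the exhaustive reading fails.

3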